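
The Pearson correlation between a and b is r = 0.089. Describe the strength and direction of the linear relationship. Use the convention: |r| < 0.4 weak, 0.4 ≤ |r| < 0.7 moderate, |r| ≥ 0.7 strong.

weak positive

r = 0.089 > 0 so the relationship is positive.
|r| = 0.089, which falls in the weak range.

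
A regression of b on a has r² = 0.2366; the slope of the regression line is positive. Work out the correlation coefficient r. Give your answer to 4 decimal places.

0.4864

|r| = √0.2366 = 0.4864
The association is positive, so r = 0.4864.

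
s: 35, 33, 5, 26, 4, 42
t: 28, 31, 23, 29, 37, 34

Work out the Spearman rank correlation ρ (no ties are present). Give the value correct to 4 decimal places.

Rank s: 5, 4, 2, 3, 1, 6
Rank t: 2, 4, 1, 3, 6, 5
d = rank(s) − rank(t): 3, 0, 1, 0, -5, 1; Σd² = 36
ρ = 1 − 6Σd² / [n(n²−1)] = 1 − 6×36 / (6×35) = 1 − 216/210 ≈ -0.0286

-0.0286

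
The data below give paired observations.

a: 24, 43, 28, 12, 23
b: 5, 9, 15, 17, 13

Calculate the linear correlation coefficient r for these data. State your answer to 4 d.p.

n = 5, Σa = 130, Σb = 59, Σa² = 3882, Σb² = 789, Σab = 1430
nΣab − ΣaΣb = 7150 − 7670 = -520
nΣa² − (Σa)² = 19410 − 16900 = 2510; nΣb² − (Σb)² = 3945 − 3481 = 464
r = -520 / √(2510 × 464) = -520 / 1079.1849 ≈ -0.4818

-0.4818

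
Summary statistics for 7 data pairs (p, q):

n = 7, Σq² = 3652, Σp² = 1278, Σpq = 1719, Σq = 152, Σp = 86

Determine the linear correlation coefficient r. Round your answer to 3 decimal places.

-0.532

r = (nΣpq − ΣpΣq) / √[(nΣp² − (Σp)²)(nΣq² − (Σq)²)]
Numerator: 7×1719 − 86×152 = -1039
Denominator: √[(8946 − 7396)(25564 − 23104)] = √[1550 × 2460] = 1952.6905
r = -1039 / 1952.6905 ≈ -0.532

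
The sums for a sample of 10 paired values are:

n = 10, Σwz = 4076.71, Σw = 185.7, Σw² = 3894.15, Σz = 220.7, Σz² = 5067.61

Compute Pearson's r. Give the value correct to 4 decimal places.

r = (nΣwz − ΣwΣz) / √[(nΣw² − (Σw)²)(nΣz² − (Σz)²)]
Numerator: 10×4076.71 − 185.7×220.7 = -216.89
Denominator: √[(38941.5 − 34484.49)(50676.1 − 48708.49)] = √[4457.01 × 1967.61] = 2961.3607
r = -216.89 / 2961.3607 ≈ -0.0732

-0.0732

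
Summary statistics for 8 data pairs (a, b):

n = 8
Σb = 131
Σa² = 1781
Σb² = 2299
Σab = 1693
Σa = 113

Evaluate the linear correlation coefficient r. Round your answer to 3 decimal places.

-0.933

r = (nΣab − ΣaΣb) / √[(nΣa² − (Σa)²)(nΣb² − (Σb)²)]
Numerator: 8×1693 − 113×131 = -1259
Denominator: √[(14248 − 12769)(18392 − 17161)] = √[1479 × 1231] = 1349.3143
r = -1259 / 1349.3143 ≈ -0.933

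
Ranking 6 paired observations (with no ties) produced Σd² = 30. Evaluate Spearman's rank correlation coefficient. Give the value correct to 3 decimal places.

ρ = 1 − 6Σd² / [n(n²−1)] = 1 − 6×30 / (6×35)
  = 1 − 180/210 = 1 − 0.8571 ≈ 0.143

0.143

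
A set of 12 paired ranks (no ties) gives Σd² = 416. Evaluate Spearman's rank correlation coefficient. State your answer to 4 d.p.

-0.4545

ρ = 1 − 6Σd² / [n(n²−1)] = 1 − 6×416 / (12×143)
  = 1 − 2496/1716 = 1 − 1.45455 ≈ -0.4545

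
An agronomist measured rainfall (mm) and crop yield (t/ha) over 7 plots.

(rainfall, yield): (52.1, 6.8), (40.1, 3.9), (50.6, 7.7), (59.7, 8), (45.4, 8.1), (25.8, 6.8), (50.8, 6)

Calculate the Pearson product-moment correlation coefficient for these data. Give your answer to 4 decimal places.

n = 7, Σx = 324.5, Σy = 47.3, Σx² = 15754.31, Σy² = 332.59, Σxy = 2225.87
nΣxy − ΣxΣy = 15581.09 − 15348.85 = 232.24
nΣx² − (Σx)² = 110280.17 − 105300.25 = 4979.92; nΣy² − (Σy)² = 2328.13 − 2237.29 = 90.84
r = 232.24 / √(4979.92 × 90.84) = 232.24 / 672.5890 ≈ 0.3453

0.3453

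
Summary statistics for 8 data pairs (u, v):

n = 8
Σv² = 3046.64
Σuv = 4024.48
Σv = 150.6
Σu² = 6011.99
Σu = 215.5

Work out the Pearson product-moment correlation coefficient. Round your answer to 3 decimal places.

-0.154

r = (nΣuv − ΣuΣv) / √[(nΣu² − (Σu)²)(nΣv² − (Σv)²)]
Numerator: 8×4024.48 − 215.5×150.6 = -258.46
Denominator: √[(48095.92 − 46440.25)(24373.12 − 22680.36)] = √[1655.67 × 1692.76] = 1674.1123
r = -258.46 / 1674.1123 ≈ -0.154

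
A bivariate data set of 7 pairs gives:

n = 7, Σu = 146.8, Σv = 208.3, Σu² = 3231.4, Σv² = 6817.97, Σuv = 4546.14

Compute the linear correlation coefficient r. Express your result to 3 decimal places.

r = (nΣuv − ΣuΣv) / √[(nΣu² − (Σu)²)(nΣv² − (Σv)²)]
Numerator: 7×4546.14 − 146.8×208.3 = 1244.54
Denominator: √[(22619.8 − 21550.24)(47725.79 − 43388.89)] = √[1069.56 × 4336.9] = 2153.7351
r = 1244.54 / 2153.7351 ≈ 0.578

0.578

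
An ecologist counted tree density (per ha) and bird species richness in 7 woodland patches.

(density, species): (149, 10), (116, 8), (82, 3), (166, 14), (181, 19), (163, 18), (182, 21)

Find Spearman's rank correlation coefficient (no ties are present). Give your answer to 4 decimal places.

Rank density: 3, 2, 1, 5, 6, 4, 7
Rank species: 3, 2, 1, 4, 6, 5, 7
d = rank(density) − rank(species): 0, 0, 0, 1, 0, -1, 0; Σd² = 2
ρ = 1 − 6Σd² / [n(n²−1)] = 1 − 6×2 / (7×48) = 1 − 12/336 ≈ 0.9643

0.9643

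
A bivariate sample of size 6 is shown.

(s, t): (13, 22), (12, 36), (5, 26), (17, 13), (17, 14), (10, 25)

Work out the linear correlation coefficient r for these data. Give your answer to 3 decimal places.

-0.621

n = 6, Σs = 74, Σt = 136, Σs² = 1016, Σt² = 3446, Σst = 1557
nΣst − ΣsΣt = 9342 − 10064 = -722
nΣs² − (Σs)² = 6096 − 5476 = 620; nΣt² − (Σt)² = 20676 − 18496 = 2180
r = -722 / √(620 × 2180) = -722 / 1162.5833 ≈ -0.621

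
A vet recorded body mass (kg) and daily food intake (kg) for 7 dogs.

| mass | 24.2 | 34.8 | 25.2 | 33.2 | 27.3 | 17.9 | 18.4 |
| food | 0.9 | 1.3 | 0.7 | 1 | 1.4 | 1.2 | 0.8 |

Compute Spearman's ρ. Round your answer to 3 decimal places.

Rank mass: 3, 7, 4, 6, 5, 1, 2
Rank food: 3, 6, 1, 4, 7, 5, 2
d = rank(mass) − rank(food): 0, 1, 3, 2, -2, -4, 0; Σd² = 34
ρ = 1 − 6Σd² / [n(n²−1)] = 1 − 6×34 / (7×48) = 1 − 204/336 ≈ 0.393

0.393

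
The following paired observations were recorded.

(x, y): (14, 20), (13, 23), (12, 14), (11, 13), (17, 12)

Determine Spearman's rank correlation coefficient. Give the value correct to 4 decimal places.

-0.1000

Rank x: 4, 3, 2, 1, 5
Rank y: 4, 5, 3, 2, 1
d = rank(x) − rank(y): 0, -2, -1, -1, 4; Σd² = 22
ρ = 1 − 6Σd² / [n(n²−1)] = 1 − 6×22 / (5×24) = 1 − 132/120 ≈ -0.1000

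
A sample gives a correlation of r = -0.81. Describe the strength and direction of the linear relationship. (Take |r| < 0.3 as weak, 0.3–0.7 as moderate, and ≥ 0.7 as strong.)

r = -0.81 < 0 so the relationship is negative.
|r| = 0.81, which falls in the strong range.

strong negative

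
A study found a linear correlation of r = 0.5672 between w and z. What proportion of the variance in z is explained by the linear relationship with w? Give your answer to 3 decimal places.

0.322

r² = (0.5672)² = 0.322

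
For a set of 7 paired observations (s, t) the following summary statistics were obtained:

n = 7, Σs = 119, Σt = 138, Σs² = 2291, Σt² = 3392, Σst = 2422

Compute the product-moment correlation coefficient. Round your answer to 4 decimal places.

r = (nΣst − ΣsΣt) / √[(nΣs² − (Σs)²)(nΣt² − (Σt)²)]
Numerator: 7×2422 − 119×138 = 532
Denominator: √[(16037 − 14161)(23744 − 19044)] = √[1876 × 4700] = 2969.3770
r = 532 / 2969.3770 ≈ 0.1792

0.1792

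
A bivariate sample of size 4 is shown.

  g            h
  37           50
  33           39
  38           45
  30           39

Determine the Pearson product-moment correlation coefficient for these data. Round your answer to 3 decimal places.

0.823

n = 4, Σg = 138, Σh = 173, Σg² = 4802, Σh² = 7567, Σgh = 6017
nΣgh − ΣgΣh = 24068 − 23874 = 194
nΣg² − (Σg)² = 19208 − 19044 = 164; nΣh² − (Σh)² = 30268 − 29929 = 339
r = 194 / √(164 × 339) = 194 / 235.7880 ≈ 0.823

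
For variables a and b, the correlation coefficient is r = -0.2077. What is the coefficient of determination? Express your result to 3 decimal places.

r² = (-0.2077)² = 0.043

0.043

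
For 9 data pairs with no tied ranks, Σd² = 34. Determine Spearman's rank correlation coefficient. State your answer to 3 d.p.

ρ = 1 − 6Σd² / [n(n²−1)] = 1 − 6×34 / (9×80)
  = 1 − 204/720 = 1 − 0.2833 ≈ 0.717

0.717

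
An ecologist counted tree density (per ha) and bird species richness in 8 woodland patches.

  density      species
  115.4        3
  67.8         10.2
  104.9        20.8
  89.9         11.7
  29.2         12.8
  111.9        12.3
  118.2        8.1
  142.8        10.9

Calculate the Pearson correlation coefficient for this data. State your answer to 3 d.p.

n = 8, Σx = 780.1, Σy = 89.8, Σx² = 84737.35, Σy² = 1182.12, Σxy = 8535.58
nΣxy − ΣxΣy = 68284.64 − 70052.98 = -1768.34
nΣx² − (Σx)² = 677898.8 − 608556.01 = 69342.79; nΣy² − (Σy)² = 9456.96 − 8064.04 = 1392.92
r = -1768.34 / √(69342.79 × 1392.92) = -1768.34 / 9827.9682 ≈ -0.180

-0.180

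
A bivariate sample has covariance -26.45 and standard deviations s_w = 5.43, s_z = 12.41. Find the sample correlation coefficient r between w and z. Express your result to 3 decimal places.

-0.393

r = Cov(w,z) / (s_w · s_z) = -26.45 / (5.43 × 12.41)
  = -26.45 / 67.3863 ≈ -0.393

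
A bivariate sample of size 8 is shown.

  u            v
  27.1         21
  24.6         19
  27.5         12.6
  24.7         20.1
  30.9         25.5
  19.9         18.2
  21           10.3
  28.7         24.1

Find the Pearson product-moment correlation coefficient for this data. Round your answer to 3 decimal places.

0.616

n = 8, Σu = 204.4, Σv = 150.8, Σu² = 5321.42, Σv² = 3033.16, Σuv = 3937.57
nΣuv − ΣuΣv = 31500.56 − 30823.52 = 677.04
nΣu² − (Σu)² = 42571.36 − 41779.36 = 792; nΣv² − (Σv)² = 24265.28 − 22740.64 = 1524.64
r = 677.04 / √(792 × 1524.64) = 677.04 / 1098.8698 ≈ 0.616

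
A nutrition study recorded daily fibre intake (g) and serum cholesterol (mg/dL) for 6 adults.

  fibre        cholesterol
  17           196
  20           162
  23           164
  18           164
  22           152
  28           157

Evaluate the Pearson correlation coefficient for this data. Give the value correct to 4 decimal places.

n = 6, Σx = 128, Σy = 995, Σx² = 2810, Σy² = 166205, Σxy = 21036
nΣxy − ΣxΣy = 126216 − 127360 = -1144
nΣx² − (Σx)² = 16860 − 16384 = 476; nΣy² − (Σy)² = 997230 − 990025 = 7205
r = -1144 / √(476 × 7205) = -1144 / 1851.9125 ≈ -0.6177

-0.6177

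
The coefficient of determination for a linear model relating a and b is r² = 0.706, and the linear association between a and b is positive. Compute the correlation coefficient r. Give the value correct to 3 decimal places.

|r| = √0.706 = 0.840
The association is positive, so r = 0.840.

0.840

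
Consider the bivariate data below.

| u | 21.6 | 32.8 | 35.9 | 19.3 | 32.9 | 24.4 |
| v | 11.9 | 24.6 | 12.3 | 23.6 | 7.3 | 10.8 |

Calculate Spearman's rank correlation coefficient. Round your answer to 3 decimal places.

-0.200

Rank u: 2, 4, 6, 1, 5, 3
Rank v: 3, 6, 4, 5, 1, 2
d = rank(u) − rank(v): -1, -2, 2, -4, 4, 1; Σd² = 42
ρ = 1 − 6Σd² / [n(n²−1)] = 1 − 6×42 / (6×35) = 1 − 252/210 ≈ -0.200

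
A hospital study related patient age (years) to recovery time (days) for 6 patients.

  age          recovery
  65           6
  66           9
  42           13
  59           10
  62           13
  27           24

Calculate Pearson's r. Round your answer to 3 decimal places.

n = 6, Σx = 321, Σy = 75, Σx² = 18399, Σy² = 1131, Σxy = 3574
nΣxy − ΣxΣy = 21444 − 24075 = -2631
nΣx² − (Σx)² = 110394 − 103041 = 7353; nΣy² − (Σy)² = 6786 − 5625 = 1161
r = -2631 / √(7353 × 1161) = -2631 / 2921.7859 ≈ -0.900

-0.900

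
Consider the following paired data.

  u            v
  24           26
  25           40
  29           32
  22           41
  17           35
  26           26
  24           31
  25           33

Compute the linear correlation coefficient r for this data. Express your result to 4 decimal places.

-0.3090

n = 8, Σu = 192, Σv = 264, Σu² = 4692, Σv² = 8932, Σuv = 6294
nΣuv − ΣuΣv = 50352 − 50688 = -336
nΣu² − (Σu)² = 37536 − 36864 = 672; nΣv² − (Σv)² = 71456 − 69696 = 1760
r = -336 / √(672 × 1760) = -336 / 1087.5293 ≈ -0.3090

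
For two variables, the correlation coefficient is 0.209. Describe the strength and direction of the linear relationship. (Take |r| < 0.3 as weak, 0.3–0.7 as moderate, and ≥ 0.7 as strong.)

weak positive

r = 0.209 > 0 so the relationship is positive.
|r| = 0.209, which falls in the weak range.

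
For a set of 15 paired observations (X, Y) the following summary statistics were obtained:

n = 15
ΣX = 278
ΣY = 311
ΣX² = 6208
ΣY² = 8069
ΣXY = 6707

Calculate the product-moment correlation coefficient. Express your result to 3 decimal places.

0.721

r = (nΣXY − ΣXΣY) / √[(nΣX² − (ΣX)²)(nΣY² − (ΣY)²)]
Numerator: 15×6707 − 278×311 = 14147
Denominator: √[(93120 − 77284)(121035 − 96721)] = √[15836 × 24314] = 19622.3471
r = 14147 / 19622.3471 ≈ 0.721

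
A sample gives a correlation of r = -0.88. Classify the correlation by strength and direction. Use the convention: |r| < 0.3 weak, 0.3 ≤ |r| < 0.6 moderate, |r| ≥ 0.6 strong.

strong negative

r = -0.88 < 0 so the relationship is negative.
|r| = 0.88, which falls in the strong range.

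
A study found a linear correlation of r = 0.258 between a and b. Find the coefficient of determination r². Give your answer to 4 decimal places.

0.0666

r² = (0.258)² = 0.0666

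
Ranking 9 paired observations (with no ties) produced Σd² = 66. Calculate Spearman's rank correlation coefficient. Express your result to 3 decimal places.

0.450

ρ = 1 − 6Σd² / [n(n²−1)] = 1 − 6×66 / (9×80)
  = 1 − 396/720 = 1 − 0.5500 ≈ 0.450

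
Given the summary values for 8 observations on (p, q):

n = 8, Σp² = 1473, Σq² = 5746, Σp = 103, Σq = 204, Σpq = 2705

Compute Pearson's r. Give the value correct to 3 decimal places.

r = (nΣpq − ΣpΣq) / √[(nΣp² − (Σp)²)(nΣq² − (Σq)²)]
Numerator: 8×2705 − 103×204 = 628
Denominator: √[(11784 − 10609)(45968 − 41616)] = √[1175 × 4352] = 2261.3270
r = 628 / 2261.3270 ≈ 0.278

0.278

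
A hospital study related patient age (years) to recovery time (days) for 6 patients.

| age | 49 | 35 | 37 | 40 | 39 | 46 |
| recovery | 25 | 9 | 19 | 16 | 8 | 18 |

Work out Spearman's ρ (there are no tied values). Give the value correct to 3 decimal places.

Rank age: 6, 1, 2, 4, 3, 5
Rank recovery: 6, 2, 5, 3, 1, 4
d = rank(age) − rank(recovery): 0, -1, -3, 1, 2, 1; Σd² = 16
ρ = 1 − 6Σd² / [n(n²−1)] = 1 − 6×16 / (6×35) = 1 − 96/210 ≈ 0.543

0.543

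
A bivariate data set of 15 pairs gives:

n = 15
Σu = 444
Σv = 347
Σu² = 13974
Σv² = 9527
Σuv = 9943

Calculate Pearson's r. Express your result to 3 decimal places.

r = (nΣuv − ΣuΣv) / √[(nΣu² − (Σu)²)(nΣv² − (Σv)²)]
Numerator: 15×9943 − 444×347 = -4923
Denominator: √[(209610 − 197136)(142905 − 120409)] = √[12474 × 22496] = 16751.5702
r = -4923 / 16751.5702 ≈ -0.294

-0.294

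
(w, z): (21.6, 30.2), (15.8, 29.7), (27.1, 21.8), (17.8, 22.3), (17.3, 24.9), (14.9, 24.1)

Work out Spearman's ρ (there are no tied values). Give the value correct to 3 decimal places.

Rank w: 5, 2, 6, 4, 3, 1
Rank z: 6, 5, 1, 2, 4, 3
d = rank(w) − rank(z): -1, -3, 5, 2, -1, -2; Σd² = 44
ρ = 1 − 6Σd² / [n(n²−1)] = 1 − 6×44 / (6×35) = 1 − 264/210 ≈ -0.257

-0.257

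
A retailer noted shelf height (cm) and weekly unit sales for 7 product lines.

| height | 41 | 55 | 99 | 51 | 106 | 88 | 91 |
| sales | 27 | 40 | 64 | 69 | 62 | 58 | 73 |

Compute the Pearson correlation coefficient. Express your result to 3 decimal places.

n = 7, Σx = 531, Σy = 393, Σx² = 44369, Σy² = 23723, Σxy = 31481
nΣxy − ΣxΣy = 220367 − 208683 = 11684
nΣx² − (Σx)² = 310583 − 281961 = 28622; nΣy² − (Σy)² = 166061 − 154449 = 11612
r = 11684 / √(28622 × 11612) = 11684 / 18230.7066 ≈ 0.641

0.641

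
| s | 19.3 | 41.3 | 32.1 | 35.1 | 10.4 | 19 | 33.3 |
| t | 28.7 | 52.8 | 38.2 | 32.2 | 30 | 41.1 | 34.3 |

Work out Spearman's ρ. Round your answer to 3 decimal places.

0.429

Rank s: 3, 7, 4, 6, 1, 2, 5
Rank t: 1, 7, 5, 3, 2, 6, 4
d = rank(s) − rank(t): 2, 0, -1, 3, -1, -4, 1; Σd² = 32
ρ = 1 − 6Σd² / [n(n²−1)] = 1 − 6×32 / (7×48) = 1 − 192/336 ≈ 0.429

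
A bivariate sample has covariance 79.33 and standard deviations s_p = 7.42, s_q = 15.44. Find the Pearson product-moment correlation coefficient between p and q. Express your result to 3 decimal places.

r = Cov(p,q) / (s_p · s_q) = 79.33 / (7.42 × 15.44)
  = 79.33 / 114.5648 ≈ 0.692

0.692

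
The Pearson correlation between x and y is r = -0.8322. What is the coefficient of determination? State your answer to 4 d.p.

0.6926

r² = (-0.8322)² = 0.6926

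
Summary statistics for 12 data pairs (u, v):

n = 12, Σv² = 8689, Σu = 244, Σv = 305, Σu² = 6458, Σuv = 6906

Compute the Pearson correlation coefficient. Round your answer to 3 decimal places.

r = (nΣuv − ΣuΣv) / √[(nΣu² − (Σu)²)(nΣv² − (Σv)²)]
Numerator: 12×6906 − 244×305 = 8452
Denominator: √[(77496 − 59536)(104268 − 93025)] = √[17960 × 11243] = 14210.0063
r = 8452 / 14210.0063 ≈ 0.595

0.595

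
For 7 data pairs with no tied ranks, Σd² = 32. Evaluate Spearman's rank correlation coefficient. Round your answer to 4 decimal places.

0.4286

ρ = 1 − 6Σd² / [n(n²−1)] = 1 − 6×32 / (7×48)
  = 1 − 192/336 = 1 − 0.57143 ≈ 0.4286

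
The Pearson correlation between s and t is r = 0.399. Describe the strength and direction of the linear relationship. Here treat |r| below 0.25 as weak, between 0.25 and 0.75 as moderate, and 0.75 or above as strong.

r = 0.399 > 0 so the relationship is positive.
|r| = 0.399, which falls in the moderate range.

moderate positive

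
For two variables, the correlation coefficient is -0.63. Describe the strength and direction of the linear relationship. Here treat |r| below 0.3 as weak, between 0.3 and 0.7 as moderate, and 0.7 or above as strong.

r = -0.63 < 0 so the relationship is negative.
|r| = 0.63, which falls in the moderate range.

moderate negative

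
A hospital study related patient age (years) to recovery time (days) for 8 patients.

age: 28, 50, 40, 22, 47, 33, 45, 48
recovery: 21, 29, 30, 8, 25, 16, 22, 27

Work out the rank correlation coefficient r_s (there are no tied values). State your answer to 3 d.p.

0.738

Rank age: 2, 8, 4, 1, 6, 3, 5, 7
Rank recovery: 3, 7, 8, 1, 5, 2, 4, 6
d = rank(age) − rank(recovery): -1, 1, -4, 0, 1, 1, 1, 1; Σd² = 22
ρ = 1 − 6Σd² / [n(n²−1)] = 1 − 6×22 / (8×63) = 1 − 132/504 ≈ 0.738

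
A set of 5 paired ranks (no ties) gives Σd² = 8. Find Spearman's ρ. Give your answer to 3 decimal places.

0.600

ρ = 1 − 6Σd² / [n(n²−1)] = 1 − 6×8 / (5×24)
  = 1 − 48/120 = 1 − 0.4000 ≈ 0.600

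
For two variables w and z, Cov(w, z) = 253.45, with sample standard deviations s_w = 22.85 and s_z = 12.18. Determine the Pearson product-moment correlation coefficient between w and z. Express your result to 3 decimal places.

r = Cov(w,z) / (s_w · s_z) = 253.45 / (22.85 × 12.18)
  = 253.45 / 278.3130 ≈ 0.911

0.911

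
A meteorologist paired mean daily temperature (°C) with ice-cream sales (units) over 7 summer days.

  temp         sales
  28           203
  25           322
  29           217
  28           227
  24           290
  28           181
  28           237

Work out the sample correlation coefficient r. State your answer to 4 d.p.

n = 7, Σx = 190, Σy = 1677, Σx² = 5178, Σy² = 416541, Σxy = 45047
nΣxy − ΣxΣy = 315329 − 318630 = -3301
nΣx² − (Σx)² = 36246 − 36100 = 146; nΣy² − (Σy)² = 2915787 − 2812329 = 103458
r = -3301 / √(146 × 103458) = -3301 / 3886.4982 ≈ -0.8494

-0.8494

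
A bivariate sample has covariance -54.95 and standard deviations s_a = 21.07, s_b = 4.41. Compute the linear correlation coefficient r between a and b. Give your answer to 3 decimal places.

-0.591

r = Cov(a,b) / (s_a · s_b) = -54.95 / (21.07 × 4.41)
  = -54.95 / 92.9187 ≈ -0.591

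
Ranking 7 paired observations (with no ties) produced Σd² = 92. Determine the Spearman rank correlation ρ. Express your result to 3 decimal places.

ρ = 1 − 6Σd² / [n(n²−1)] = 1 − 6×92 / (7×48)
  = 1 − 552/336 = 1 − 1.6429 ≈ -0.643

-0.643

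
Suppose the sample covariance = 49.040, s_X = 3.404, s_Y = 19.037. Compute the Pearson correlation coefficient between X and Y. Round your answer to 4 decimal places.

r = Cov(X,Y) / (s_X · s_Y) = 49.040 / (3.404 × 19.037)
  = 49.040 / 64.8019 ≈ 0.7568

0.7568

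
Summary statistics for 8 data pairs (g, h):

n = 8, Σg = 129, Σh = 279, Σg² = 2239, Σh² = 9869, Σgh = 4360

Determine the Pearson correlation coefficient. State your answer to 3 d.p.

r = (nΣgh − ΣgΣh) / √[(nΣg² − (Σg)²)(nΣh² − (Σh)²)]
Numerator: 8×4360 − 129×279 = -1111
Denominator: √[(17912 − 16641)(78952 − 77841)] = √[1271 × 1111] = 1188.3101
r = -1111 / 1188.3101 ≈ -0.935

-0.935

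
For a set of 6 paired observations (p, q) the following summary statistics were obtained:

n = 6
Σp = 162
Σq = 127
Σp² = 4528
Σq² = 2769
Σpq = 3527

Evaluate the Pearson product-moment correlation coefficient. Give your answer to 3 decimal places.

r = (nΣpq − ΣpΣq) / √[(nΣp² − (Σp)²)(nΣq² − (Σq)²)]
Numerator: 6×3527 − 162×127 = 588
Denominator: √[(27168 − 26244)(16614 − 16129)] = √[924 × 485] = 669.4326
r = 588 / 669.4326 ≈ 0.878

0.878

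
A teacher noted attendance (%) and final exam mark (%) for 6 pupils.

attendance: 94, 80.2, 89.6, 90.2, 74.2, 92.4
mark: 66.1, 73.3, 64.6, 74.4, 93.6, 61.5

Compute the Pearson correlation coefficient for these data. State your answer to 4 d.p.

n = 6, Σx = 520.6, Σy = 433.5, Σx² = 45475.64, Σy² = 31993.83, Σxy = 37218.82
nΣxy − ΣxΣy = 223312.92 − 225680.1 = -2367.18
nΣx² − (Σx)² = 272853.84 − 271024.36 = 1829.48; nΣy² − (Σy)² = 191962.98 − 187922.25 = 4040.73
r = -2367.18 / √(1829.48 × 4040.73) = -2367.18 / 2718.9032 ≈ -0.8706

-0.8706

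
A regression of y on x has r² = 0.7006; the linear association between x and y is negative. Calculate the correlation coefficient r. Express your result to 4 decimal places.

-0.8370

|r| = √0.7006 = 0.8370
The association is negative, so r = −0.8370.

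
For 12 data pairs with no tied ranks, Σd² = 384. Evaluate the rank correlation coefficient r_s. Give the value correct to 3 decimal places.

-0.343

ρ = 1 − 6Σd² / [n(n²−1)] = 1 − 6×384 / (12×143)
  = 1 − 2304/1716 = 1 − 1.3427 ≈ -0.343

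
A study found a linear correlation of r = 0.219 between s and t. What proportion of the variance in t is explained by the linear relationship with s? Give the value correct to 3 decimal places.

r² = (0.219)² = 0.048

0.048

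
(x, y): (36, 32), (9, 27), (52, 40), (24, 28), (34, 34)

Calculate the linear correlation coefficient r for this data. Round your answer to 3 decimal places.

0.942

n = 5, Σx = 155, Σy = 161, Σx² = 5813, Σy² = 5293, Σxy = 5303
nΣxy − ΣxΣy = 26515 − 24955 = 1560
nΣx² − (Σx)² = 29065 − 24025 = 5040; nΣy² − (Σy)² = 26465 − 25921 = 544
r = 1560 / √(5040 × 544) = 1560 / 1655.8261 ≈ 0.942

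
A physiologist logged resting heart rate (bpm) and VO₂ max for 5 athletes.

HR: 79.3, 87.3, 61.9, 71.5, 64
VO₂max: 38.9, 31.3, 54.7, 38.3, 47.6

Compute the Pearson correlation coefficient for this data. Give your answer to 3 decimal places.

n = 5, Σx = 364, Σy = 210.8, Σx² = 26949.64, Σy² = 9217.64, Σxy = 14988.04
nΣxy − ΣxΣy = 74940.2 − 76731.2 = -1791
nΣx² − (Σx)² = 134748.2 − 132496 = 2252.2; nΣy² − (Σy)² = 46088.2 − 44436.64 = 1651.56
r = -1791 / √(2252.2 × 1651.56) = -1791 / 1928.6377 ≈ -0.929

-0.929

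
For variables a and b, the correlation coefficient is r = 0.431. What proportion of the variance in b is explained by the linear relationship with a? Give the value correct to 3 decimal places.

r² = (0.431)² = 0.186

0.186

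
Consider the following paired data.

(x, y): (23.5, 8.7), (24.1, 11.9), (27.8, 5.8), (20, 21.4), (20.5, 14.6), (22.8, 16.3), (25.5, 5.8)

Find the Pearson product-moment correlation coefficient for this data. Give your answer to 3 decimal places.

-0.874

n = 7, Σx = 164.2, Σy = 84.5, Σx² = 3896.24, Σy² = 1221.39, Σxy = 1899.32
nΣxy − ΣxΣy = 13295.24 − 13874.9 = -579.66
nΣx² − (Σx)² = 27273.68 − 26961.64 = 312.04; nΣy² − (Σy)² = 8549.73 − 7140.25 = 1409.48
r = -579.66 / √(312.04 × 1409.48) = -579.66 / 663.1848 ≈ -0.874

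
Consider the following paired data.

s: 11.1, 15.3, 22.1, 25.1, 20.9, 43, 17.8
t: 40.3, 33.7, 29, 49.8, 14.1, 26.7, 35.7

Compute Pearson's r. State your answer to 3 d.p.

n = 7, Σs = 155.3, Σt = 229.3, Σs² = 4078.37, Σt² = 8267.01, Σst = 4932.07
nΣst − ΣsΣt = 34524.49 − 35610.29 = -1085.8
nΣs² − (Σs)² = 28548.59 − 24118.09 = 4430.5; nΣt² − (Σt)² = 57869.07 − 52578.49 = 5290.58
r = -1085.8 / √(4430.5 × 5290.58) = -1085.8 / 4841.4786 ≈ -0.224

-0.224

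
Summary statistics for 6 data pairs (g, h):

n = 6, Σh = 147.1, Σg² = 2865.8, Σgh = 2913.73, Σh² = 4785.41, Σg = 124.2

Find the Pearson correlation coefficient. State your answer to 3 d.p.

-0.223

r = (nΣgh − ΣgΣh) / √[(nΣg² − (Σg)²)(nΣh² − (Σh)²)]
Numerator: 6×2913.73 − 124.2×147.1 = -787.44
Denominator: √[(17194.8 − 15425.64)(28712.46 − 21638.41)] = √[1769.16 × 7074.05] = 3537.6724
r = -787.44 / 3537.6724 ≈ -0.223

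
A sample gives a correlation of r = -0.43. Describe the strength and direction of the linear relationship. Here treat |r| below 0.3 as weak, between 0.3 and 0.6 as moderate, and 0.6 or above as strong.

r = -0.43 < 0 so the relationship is negative.
|r| = 0.43, which falls in the moderate range.

moderate negative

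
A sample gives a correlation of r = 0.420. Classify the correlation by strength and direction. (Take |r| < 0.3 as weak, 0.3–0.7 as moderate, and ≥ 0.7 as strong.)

moderate positive

r = 0.420 > 0 so the relationship is positive.
|r| = 0.420, which falls in the moderate range.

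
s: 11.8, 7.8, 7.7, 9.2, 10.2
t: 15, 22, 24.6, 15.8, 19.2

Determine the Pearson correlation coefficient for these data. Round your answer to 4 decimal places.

-0.8217

n = 5, Σs = 46.7, Σt = 96.6, Σs² = 448.05, Σt² = 1932.44, Σst = 879.22
nΣst − ΣsΣt = 4396.1 − 4511.22 = -115.12
nΣs² − (Σs)² = 2240.25 − 2180.89 = 59.36; nΣt² − (Σt)² = 9662.2 − 9331.56 = 330.64
r = -115.12 / √(59.36 × 330.64) = -115.12 / 140.0956 ≈ -0.8217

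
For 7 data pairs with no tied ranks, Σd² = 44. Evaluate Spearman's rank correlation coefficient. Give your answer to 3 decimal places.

ρ = 1 − 6Σd² / [n(n²−1)] = 1 − 6×44 / (7×48)
  = 1 − 264/336 = 1 − 0.7857 ≈ 0.214

0.214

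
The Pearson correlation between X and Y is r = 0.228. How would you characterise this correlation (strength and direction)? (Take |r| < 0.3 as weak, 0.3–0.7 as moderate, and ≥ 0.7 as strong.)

r = 0.228 > 0 so the relationship is positive.
|r| = 0.228, which falls in the weak range.

weak positive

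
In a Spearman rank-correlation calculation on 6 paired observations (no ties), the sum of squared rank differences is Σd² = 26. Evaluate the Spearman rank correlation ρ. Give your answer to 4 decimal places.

ρ = 1 − 6Σd² / [n(n²−1)] = 1 − 6×26 / (6×35)
  = 1 − 156/210 = 1 − 0.74286 ≈ 0.2571

0.2571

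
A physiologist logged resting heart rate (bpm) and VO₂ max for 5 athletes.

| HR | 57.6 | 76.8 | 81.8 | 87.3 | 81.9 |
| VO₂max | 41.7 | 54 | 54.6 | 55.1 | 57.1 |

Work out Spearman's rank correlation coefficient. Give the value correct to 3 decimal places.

0.900

Rank HR: 1, 2, 3, 5, 4
Rank VO₂max: 1, 2, 3, 4, 5
d = rank(HR) − rank(VO₂max): 0, 0, 0, 1, -1; Σd² = 2
ρ = 1 − 6Σd² / [n(n²−1)] = 1 − 6×2 / (5×24) = 1 − 12/120 ≈ 0.900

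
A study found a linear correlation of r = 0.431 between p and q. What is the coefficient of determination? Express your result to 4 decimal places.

r² = (0.431)² = 0.1858

0.1858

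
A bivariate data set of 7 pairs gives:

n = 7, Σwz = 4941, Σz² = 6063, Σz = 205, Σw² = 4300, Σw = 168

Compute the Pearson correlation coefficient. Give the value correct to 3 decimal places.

0.166

r = (nΣwz − ΣwΣz) / √[(nΣw² − (Σw)²)(nΣz² − (Σz)²)]
Numerator: 7×4941 − 168×205 = 147
Denominator: √[(30100 − 28224)(42441 − 42025)] = √[1876 × 416] = 883.4116
r = 147 / 883.4116 ≈ 0.166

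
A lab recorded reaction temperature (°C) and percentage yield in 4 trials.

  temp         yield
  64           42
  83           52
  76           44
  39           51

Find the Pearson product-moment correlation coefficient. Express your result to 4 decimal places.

-0.1468

n = 4, Σx = 262, Σy = 189, Σx² = 18282, Σy² = 9005, Σxy = 12337
nΣxy − ΣxΣy = 49348 − 49518 = -170
nΣx² − (Σx)² = 73128 − 68644 = 4484; nΣy² − (Σy)² = 36020 − 35721 = 299
r = -170 / √(4484 × 299) = -170 / 1157.8929 ≈ -0.1468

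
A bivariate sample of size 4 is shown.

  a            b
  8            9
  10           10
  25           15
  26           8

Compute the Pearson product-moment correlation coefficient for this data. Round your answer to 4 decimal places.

0.3417

n = 4, Σa = 69, Σb = 42, Σa² = 1465, Σb² = 470, Σab = 755
nΣab − ΣaΣb = 3020 − 2898 = 122
nΣa² − (Σa)² = 5860 − 4761 = 1099; nΣb² − (Σb)² = 1880 − 1764 = 116
r = 122 / √(1099 × 116) = 122 / 357.0490 ≈ 0.3417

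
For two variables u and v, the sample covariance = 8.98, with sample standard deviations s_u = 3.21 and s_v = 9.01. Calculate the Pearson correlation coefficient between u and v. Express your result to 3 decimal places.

0.310

r = Cov(u,v) / (s_u · s_v) = 8.98 / (3.21 × 9.01)
  = 8.98 / 28.9221 ≈ 0.310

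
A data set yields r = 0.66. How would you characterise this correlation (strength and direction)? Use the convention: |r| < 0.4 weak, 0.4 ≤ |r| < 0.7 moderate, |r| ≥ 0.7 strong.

r = 0.66 > 0 so the relationship is positive.
|r| = 0.66, which falls in the moderate range.

moderate positive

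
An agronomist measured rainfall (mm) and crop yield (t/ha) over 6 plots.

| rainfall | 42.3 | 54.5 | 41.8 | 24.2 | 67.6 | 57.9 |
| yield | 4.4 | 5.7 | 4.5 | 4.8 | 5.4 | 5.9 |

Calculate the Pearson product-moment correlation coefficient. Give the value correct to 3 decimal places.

0.670

n = 6, Σx = 288.3, Σy = 30.7, Σx² = 15014.59, Σy² = 159.11, Σxy = 1507.68
nΣxy − ΣxΣy = 9046.08 − 8850.81 = 195.27
nΣx² − (Σx)² = 90087.54 − 83116.89 = 6970.65; nΣy² − (Σy)² = 954.66 − 942.49 = 12.17
r = 195.27 / √(6970.65 × 12.17) = 195.27 / 291.2607 ≈ 0.670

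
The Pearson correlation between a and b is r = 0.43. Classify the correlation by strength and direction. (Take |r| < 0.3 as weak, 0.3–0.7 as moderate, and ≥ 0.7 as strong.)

r = 0.43 > 0 so the relationship is positive.
|r| = 0.43, which falls in the moderate range.

moderate positive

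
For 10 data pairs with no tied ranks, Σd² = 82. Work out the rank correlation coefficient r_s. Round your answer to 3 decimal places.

0.503

ρ = 1 − 6Σd² / [n(n²−1)] = 1 − 6×82 / (10×99)
  = 1 − 492/990 = 1 − 0.4970 ≈ 0.503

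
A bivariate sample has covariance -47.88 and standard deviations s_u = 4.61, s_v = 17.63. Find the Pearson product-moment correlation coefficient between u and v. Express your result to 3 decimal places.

r = Cov(u,v) / (s_u · s_v) = -47.88 / (4.61 × 17.63)
  = -47.88 / 81.2743 ≈ -0.589

-0.589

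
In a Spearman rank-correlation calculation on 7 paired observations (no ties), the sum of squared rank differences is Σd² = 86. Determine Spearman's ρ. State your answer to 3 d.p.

-0.536

ρ = 1 − 6Σd² / [n(n²−1)] = 1 − 6×86 / (7×48)
  = 1 − 516/336 = 1 − 1.5357 ≈ -0.536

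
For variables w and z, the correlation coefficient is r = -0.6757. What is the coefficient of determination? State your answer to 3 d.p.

0.457

r² = (-0.6757)² = 0.457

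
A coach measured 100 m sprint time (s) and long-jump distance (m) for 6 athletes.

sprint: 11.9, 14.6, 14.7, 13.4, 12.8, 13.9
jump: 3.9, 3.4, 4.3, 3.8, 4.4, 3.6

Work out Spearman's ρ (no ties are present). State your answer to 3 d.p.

-0.314

Rank sprint: 1, 5, 6, 3, 2, 4
Rank jump: 4, 1, 5, 3, 6, 2
d = rank(sprint) − rank(jump): -3, 4, 1, 0, -4, 2; Σd² = 46
ρ = 1 − 6Σd² / [n(n²−1)] = 1 − 6×46 / (6×35) = 1 − 276/210 ≈ -0.314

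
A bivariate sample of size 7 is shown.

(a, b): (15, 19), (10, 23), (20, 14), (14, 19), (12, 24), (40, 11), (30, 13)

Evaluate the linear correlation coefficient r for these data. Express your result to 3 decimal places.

n = 7, Σa = 141, Σb = 123, Σa² = 3565, Σb² = 2313, Σab = 2179
nΣab − ΣaΣb = 15253 − 17343 = -2090
nΣa² − (Σa)² = 24955 − 19881 = 5074; nΣb² − (Σb)² = 16191 − 15129 = 1062
r = -2090 / √(5074 × 1062) = -2090 / 2321.3332 ≈ -0.900

-0.900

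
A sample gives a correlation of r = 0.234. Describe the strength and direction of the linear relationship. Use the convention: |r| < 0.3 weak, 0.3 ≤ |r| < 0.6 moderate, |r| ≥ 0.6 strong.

weak positive

r = 0.234 > 0 so the relationship is positive.
|r| = 0.234, which falls in the weak range.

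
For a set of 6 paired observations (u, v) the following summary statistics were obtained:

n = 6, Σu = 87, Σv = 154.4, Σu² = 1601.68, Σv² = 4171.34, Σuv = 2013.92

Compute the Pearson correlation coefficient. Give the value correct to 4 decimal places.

r = (nΣuv − ΣuΣv) / √[(nΣu² − (Σu)²)(nΣv² − (Σv)²)]
Numerator: 6×2013.92 − 87×154.4 = -1349.28
Denominator: √[(9610.08 − 7569)(25028.04 − 23839.36)] = √[2041.08 × 1188.68] = 1557.6235
r = -1349.28 / 1557.6235 ≈ -0.8662

-0.8662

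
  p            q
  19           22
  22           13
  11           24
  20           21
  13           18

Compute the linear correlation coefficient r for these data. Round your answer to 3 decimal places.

-0.542

n = 5, Σp = 85, Σq = 98, Σp² = 1535, Σq² = 1994, Σpq = 1622
nΣpq − ΣpΣq = 8110 − 8330 = -220
nΣp² − (Σp)² = 7675 − 7225 = 450; nΣq² − (Σq)² = 9970 − 9604 = 366
r = -220 / √(450 × 366) = -220 / 405.8325 ≈ -0.542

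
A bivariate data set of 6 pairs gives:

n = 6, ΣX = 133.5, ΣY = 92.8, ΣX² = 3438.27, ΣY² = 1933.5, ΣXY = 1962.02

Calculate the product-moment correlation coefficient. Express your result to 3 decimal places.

r = (nΣXY − ΣXΣY) / √[(nΣX² − (ΣX)²)(nΣY² − (ΣY)²)]
Numerator: 6×1962.02 − 133.5×92.8 = -616.68
Denominator: √[(20629.62 − 17822.25)(11601 − 8611.84)] = √[2807.37 × 2989.16] = 2896.8393
r = -616.68 / 2896.8393 ≈ -0.213

-0.213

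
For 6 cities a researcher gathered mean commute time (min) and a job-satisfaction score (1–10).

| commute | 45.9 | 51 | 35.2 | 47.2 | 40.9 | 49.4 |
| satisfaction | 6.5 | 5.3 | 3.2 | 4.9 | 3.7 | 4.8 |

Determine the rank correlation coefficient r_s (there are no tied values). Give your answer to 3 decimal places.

Rank commute: 3, 6, 1, 4, 2, 5
Rank satisfaction: 6, 5, 1, 4, 2, 3
d = rank(commute) − rank(satisfaction): -3, 1, 0, 0, 0, 2; Σd² = 14
ρ = 1 − 6Σd² / [n(n²−1)] = 1 − 6×14 / (6×35) = 1 − 84/210 ≈ 0.600

0.600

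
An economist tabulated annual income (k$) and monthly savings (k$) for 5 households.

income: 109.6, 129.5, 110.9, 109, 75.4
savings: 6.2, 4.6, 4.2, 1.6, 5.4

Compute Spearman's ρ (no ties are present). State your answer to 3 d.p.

-0.100

Rank income: 3, 5, 4, 2, 1
Rank savings: 5, 3, 2, 1, 4
d = rank(income) − rank(savings): -2, 2, 2, 1, -3; Σd² = 22
ρ = 1 − 6Σd² / [n(n²−1)] = 1 − 6×22 / (5×24) = 1 − 132/120 ≈ -0.100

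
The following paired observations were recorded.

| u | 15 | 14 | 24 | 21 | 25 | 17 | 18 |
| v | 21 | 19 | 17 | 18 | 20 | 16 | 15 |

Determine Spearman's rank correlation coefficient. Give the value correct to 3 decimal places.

Rank u: 2, 1, 6, 5, 7, 3, 4
Rank v: 7, 5, 3, 4, 6, 2, 1
d = rank(u) − rank(v): -5, -4, 3, 1, 1, 1, 3; Σd² = 62
ρ = 1 − 6Σd² / [n(n²−1)] = 1 − 6×62 / (7×48) = 1 − 372/336 ≈ -0.107

-0.107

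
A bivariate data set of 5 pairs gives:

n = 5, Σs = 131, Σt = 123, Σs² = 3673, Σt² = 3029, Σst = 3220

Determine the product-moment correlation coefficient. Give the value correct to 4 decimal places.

r = (nΣst − ΣsΣt) / √[(nΣs² − (Σs)²)(nΣt² − (Σt)²)]
Numerator: 5×3220 − 131×123 = -13
Denominator: √[(18365 − 17161)(15145 − 15129)] = √[1204 × 16] = 138.7948
r = -13 / 138.7948 ≈ -0.0937

-0.0937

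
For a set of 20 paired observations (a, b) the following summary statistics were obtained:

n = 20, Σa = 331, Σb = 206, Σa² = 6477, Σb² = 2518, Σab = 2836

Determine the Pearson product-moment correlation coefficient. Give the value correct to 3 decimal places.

-0.911

r = (nΣab − ΣaΣb) / √[(nΣa² − (Σa)²)(nΣb² − (Σb)²)]
Numerator: 20×2836 − 331×206 = -11466
Denominator: √[(129540 − 109561)(50360 − 42436)] = √[19979 × 7924] = 12582.2731
r = -11466 / 12582.2731 ≈ -0.911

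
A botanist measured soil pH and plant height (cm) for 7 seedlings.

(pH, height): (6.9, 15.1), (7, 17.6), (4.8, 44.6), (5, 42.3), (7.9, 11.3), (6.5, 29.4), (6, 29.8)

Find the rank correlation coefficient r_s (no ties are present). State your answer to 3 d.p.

Rank pH: 5, 6, 1, 2, 7, 4, 3
Rank height: 2, 3, 7, 6, 1, 4, 5
d = rank(pH) − rank(height): 3, 3, -6, -4, 6, 0, -2; Σd² = 110
ρ = 1 − 6Σd² / [n(n²−1)] = 1 − 6×110 / (7×48) = 1 − 660/336 ≈ -0.964

-0.964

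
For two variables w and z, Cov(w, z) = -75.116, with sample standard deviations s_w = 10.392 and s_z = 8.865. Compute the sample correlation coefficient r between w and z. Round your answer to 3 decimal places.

r = Cov(w,z) / (s_w · s_z) = -75.116 / (10.392 × 8.865)
  = -75.116 / 92.1251 ≈ -0.815

-0.815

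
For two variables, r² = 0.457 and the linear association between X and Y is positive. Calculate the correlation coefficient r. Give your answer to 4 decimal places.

0.6760

|r| = √0.457 = 0.6760
The association is positive, so r = 0.6760.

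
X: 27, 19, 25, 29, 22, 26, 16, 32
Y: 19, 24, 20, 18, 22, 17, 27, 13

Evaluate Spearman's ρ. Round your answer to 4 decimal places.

Rank X: 6, 2, 4, 7, 3, 5, 1, 8
Rank Y: 4, 7, 5, 3, 6, 2, 8, 1
d = rank(X) − rank(Y): 2, -5, -1, 4, -3, 3, -7, 7; Σd² = 162
ρ = 1 − 6Σd² / [n(n²−1)] = 1 − 6×162 / (8×63) = 1 − 972/504 ≈ -0.9286

-0.9286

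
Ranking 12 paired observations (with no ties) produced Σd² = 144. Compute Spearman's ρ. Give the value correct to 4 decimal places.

0.4965

ρ = 1 − 6Σd² / [n(n²−1)] = 1 − 6×144 / (12×143)
  = 1 − 864/1716 = 1 − 0.50350 ≈ 0.4965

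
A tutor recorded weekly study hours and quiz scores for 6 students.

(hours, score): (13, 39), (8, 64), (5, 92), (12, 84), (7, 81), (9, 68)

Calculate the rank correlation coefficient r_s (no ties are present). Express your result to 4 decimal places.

-0.6000

Rank hours: 6, 3, 1, 5, 2, 4
Rank score: 1, 2, 6, 5, 4, 3
d = rank(hours) − rank(score): 5, 1, -5, 0, -2, 1; Σd² = 56
ρ = 1 − 6Σd² / [n(n²−1)] = 1 − 6×56 / (6×35) = 1 − 336/210 ≈ -0.6000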